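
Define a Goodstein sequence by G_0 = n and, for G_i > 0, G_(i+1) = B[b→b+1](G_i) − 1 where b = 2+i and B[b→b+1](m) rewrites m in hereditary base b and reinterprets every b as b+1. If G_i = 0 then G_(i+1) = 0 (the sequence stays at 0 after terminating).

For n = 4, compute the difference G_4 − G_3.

23

G_0=4  [base 2] 2^2  →[2↦3]→  3^3 = 27  −1 ⇒ G_1=26
G_1=26  [base 3] 2·3^2 + 2·3 + 2  →[3↦4]→  2·4^2 + 2·4 + 2 = 42  −1 ⇒ G_2=41
G_2=41  [base 4] 2·4^2 + 2·4 + 1  →[4↦5]→  2·5^2 + 2·5 + 1 = 61  −1 ⇒ G_3=60
G_3=60  [base 5] 2·5^2 + 2·5  →[5↦6]→  2·6^2 + 2·6 = 84  −1 ⇒ G_4=83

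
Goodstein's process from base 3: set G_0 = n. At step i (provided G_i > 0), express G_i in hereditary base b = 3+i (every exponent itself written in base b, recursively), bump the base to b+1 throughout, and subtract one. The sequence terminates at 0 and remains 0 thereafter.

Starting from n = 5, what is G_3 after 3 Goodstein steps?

5

5 —HB3→ 3 + 2 —bump→ 4 + 2 = 6 —(−1)→ 5
5 —HB4→ 4 + 1 —bump→ 5 + 1 = 6 —(−1)→ 5
5 —HB5→ 5 —bump→ 6 = 6 —(−1)→ 5
5 —HB6→ 5 —bump→ 5 = 5 —(−1)→ 4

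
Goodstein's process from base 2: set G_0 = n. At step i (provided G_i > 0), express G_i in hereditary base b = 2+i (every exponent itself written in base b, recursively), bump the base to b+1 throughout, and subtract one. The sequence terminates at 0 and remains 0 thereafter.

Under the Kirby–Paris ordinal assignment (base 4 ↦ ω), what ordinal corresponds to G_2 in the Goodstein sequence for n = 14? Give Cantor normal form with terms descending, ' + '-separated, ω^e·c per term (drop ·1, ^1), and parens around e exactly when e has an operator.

base 2: 14 = 2^(2 + 1) + 2^2 + 2; at 3: 3^(3 + 1) + 3^3 + 3 = 111; next = 110
base 3: 110 = 3^(3 + 1) + 3^3 + 2; at 4: 4^(4 + 1) + 4^4 + 2 = 1282; next = 1281
base 4: 1281 = 4^(4 + 1) + 4^4 + 1; at 5: 5^(5 + 1) + 5^5 + 1 = 18751; next = 18750

ω^(ω + 1) + ω^ω + 1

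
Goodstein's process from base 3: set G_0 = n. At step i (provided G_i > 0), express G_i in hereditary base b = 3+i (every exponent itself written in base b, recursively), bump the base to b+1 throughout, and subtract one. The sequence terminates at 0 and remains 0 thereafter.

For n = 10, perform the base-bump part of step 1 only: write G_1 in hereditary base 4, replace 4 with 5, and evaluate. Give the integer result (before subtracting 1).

step 0: 10 = 3^2 + 1; sub 4 for 3: 4^2 + 1; = 17; G_1 = 17−1 = 16
step 1: 16 = 4^2; sub 5 for 4: 5^2; = 25; G_2 = 25−1 = 24

25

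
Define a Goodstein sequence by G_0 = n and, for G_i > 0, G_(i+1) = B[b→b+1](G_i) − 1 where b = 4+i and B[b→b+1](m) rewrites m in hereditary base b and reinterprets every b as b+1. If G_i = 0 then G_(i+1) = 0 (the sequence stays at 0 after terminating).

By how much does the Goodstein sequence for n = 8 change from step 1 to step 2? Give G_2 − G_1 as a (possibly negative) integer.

0

(0) 8|_4 = 2·4 ↦ 2·5|_5 = 10 ⇒ 9
(1) 9|_5 = 5 + 4 ↦ 6 + 4|_6 = 10 ⇒ 9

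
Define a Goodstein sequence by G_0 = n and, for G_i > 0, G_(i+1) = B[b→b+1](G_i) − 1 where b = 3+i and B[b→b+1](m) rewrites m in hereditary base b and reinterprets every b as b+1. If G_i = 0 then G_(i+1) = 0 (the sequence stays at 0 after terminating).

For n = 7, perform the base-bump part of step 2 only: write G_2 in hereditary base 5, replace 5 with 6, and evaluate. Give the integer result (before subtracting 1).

10

[0] 7 ≡ 2·3 + 1 (base 3). Lift 4: 9. −1: 8.
[1] 8 ≡ 2·4 (base 4). Lift 5: 10. −1: 9.
[2] 9 ≡ 5 + 4 (base 5). Lift 6: 10. −1: 9.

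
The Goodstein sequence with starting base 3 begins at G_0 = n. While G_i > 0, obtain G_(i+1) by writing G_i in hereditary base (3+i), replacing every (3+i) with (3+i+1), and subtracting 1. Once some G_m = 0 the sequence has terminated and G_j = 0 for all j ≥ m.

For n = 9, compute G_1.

15

step 0: 9 = 3^2; sub 4 for 3: 4^2; = 16; G_1 = 16−1 = 15
step 1: 15 = 3·4 + 3; sub 5 for 4: 3·5 + 3; = 18; G_2 = 18−1 = 17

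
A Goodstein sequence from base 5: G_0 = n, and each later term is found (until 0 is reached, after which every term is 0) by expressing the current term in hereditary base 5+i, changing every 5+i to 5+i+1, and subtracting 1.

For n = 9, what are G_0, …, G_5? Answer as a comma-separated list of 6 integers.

step 0: 9 = 5 + 4; sub 6 for 5: 6 + 4; = 10; G_1 = 10−1 = 9
step 1: 9 = 6 + 3; sub 7 for 6: 7 + 3; = 10; G_2 = 10−1 = 9
step 2: 9 = 7 + 2; sub 8 for 7: 8 + 2; = 10; G_3 = 10−1 = 9
step 3: 9 = 8 + 1; sub 9 for 8: 9 + 1; = 10; G_4 = 10−1 = 9
step 4: 9 = 9; sub 10 for 9: 10; = 10; G_5 = 10−1 = 9

9, 9, 9, 9, 9, 9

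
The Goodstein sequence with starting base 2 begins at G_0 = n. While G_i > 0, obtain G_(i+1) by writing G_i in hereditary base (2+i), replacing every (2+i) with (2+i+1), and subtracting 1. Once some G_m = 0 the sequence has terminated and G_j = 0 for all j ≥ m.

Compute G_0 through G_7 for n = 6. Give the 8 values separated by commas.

6, 29, 257, 3125, 46655, 98039, 187243, 332147

G_0 = 6. HB_2(6) = 2^2 + 2. Bump = 30. G_1 = 29.
G_1 = 29. HB_3(29) = 3^3 + 2. Bump = 258. G_2 = 257.
G_2 = 257. HB_4(257) = 4^4 + 1. Bump = 3126. G_3 = 3125.
G_3 = 3125. HB_5(3125) = 5^5. Bump = 46656. G_4 = 46655.
G_4 = 46655. HB_6(46655) = 5·6^5 + 5·6^4 + 5·6^3 + 5·6^2 + 5·6 + 5. Bump = 98040. G_5 = 98039.
G_5 = 98039. HB_7(98039) = 5·7^5 + 5·7^4 + 5·7^3 + 5·7^2 + 5·7 + 4. Bump = 187244. G_6 = 187243.
G_6 = 187243. HB_8(187243) = 5·8^5 + 5·8^4 + 5·8^3 + 5·8^2 + 5·8 + 3. Bump = 332148. G_7 = 332147.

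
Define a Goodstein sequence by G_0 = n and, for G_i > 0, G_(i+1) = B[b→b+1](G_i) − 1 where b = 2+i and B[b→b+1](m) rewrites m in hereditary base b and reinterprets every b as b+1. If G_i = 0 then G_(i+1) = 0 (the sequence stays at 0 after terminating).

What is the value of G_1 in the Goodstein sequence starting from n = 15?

15 —HB2→ 2^(2 + 1) + 2^2 + 2 + 1 —bump→ 3^(3 + 1) + 3^3 + 3 + 1 = 112 —(−1)→ 111
111 —HB3→ 3^(3 + 1) + 3^3 + 3 —bump→ 4^(4 + 1) + 4^4 + 4 = 1284 —(−1)→ 1283

111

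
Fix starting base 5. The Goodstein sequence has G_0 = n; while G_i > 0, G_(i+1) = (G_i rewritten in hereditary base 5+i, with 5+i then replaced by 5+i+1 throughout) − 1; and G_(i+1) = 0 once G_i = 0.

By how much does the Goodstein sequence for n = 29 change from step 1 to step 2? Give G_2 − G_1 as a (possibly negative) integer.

12

29 —HB5→ 5^2 + 4 —bump→ 6^2 + 4 = 40 —(−1)→ 39
39 —HB6→ 6^2 + 3 —bump→ 7^2 + 3 = 52 —(−1)→ 51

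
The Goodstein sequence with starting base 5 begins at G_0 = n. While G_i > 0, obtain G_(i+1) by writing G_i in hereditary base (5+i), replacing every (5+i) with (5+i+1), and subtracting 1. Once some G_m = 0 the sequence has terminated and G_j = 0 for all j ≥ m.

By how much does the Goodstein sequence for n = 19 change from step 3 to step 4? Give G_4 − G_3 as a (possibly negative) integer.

G_0=19  [base 5] 3·5 + 4  →[5↦6]→  3·6 + 4 = 22  −1 ⇒ G_1=21
G_1=21  [base 6] 3·6 + 3  →[6↦7]→  3·7 + 3 = 24  −1 ⇒ G_2=23
G_2=23  [base 7] 3·7 + 2  →[7↦8]→  3·8 + 2 = 26  −1 ⇒ G_3=25
G_3=25  [base 8] 3·8 + 1  →[8↦9]→  3·9 + 1 = 28  −1 ⇒ G_4=27

2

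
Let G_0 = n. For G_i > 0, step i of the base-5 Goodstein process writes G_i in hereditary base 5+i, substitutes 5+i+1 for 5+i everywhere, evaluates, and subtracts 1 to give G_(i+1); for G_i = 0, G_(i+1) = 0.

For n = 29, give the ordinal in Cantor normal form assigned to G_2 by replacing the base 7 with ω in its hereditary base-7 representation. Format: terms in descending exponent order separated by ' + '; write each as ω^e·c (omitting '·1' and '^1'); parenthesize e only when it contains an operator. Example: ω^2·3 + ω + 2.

(0) 29|_5 = 5^2 + 4 ↦ 6^2 + 4|_6 = 40 ⇒ 39
(1) 39|_6 = 6^2 + 3 ↦ 7^2 + 3|_7 = 52 ⇒ 51

ω^2 + 2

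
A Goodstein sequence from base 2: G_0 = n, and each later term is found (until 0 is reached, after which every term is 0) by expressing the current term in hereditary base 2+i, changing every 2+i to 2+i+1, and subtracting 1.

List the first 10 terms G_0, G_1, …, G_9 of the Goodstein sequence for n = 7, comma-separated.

[0] 7 ≡ 2^2 + 2 + 1 (base 2). Lift 3: 31. −1: 30.
[1] 30 ≡ 3^3 + 3 (base 3). Lift 4: 260. −1: 259.
[2] 259 ≡ 4^4 + 3 (base 4). Lift 5: 3128. −1: 3127.
[3] 3127 ≡ 5^5 + 2 (base 5). Lift 6: 46658. −1: 46657.
[4] 46657 ≡ 6^6 + 1 (base 6). Lift 7: 823544. −1: 823543.
[5] 823543 ≡ 7^7 (base 7). Lift 8: 16777216. −1: 16777215.
[6] 16777215 ≡ 7·8^7 + 7·8^6 + 7·8^5 + 7·8^4 + 7·8^3 + 7·8^2 + 7·8 + 7 (base 8). Lift 9: 37665880. −1: 37665879.
[7] 37665879 ≡ 7·9^7 + 7·9^6 + 7·9^5 + 7·9^4 + 7·9^3 + 7·9^2 + 7·9 + 6 (base 9). Lift 10: 77777776. −1: 77777775.
[8] 77777775 ≡ 7·10^7 + 7·10^6 + 7·10^5 + 7·10^4 + 7·10^3 + 7·10^2 + 7·10 + 5 (base 10). Lift 11: 150051214. −1: 150051213.

7, 30, 259, 3127, 46657, 823543, 16777215, 37665879, 77777775, 150051213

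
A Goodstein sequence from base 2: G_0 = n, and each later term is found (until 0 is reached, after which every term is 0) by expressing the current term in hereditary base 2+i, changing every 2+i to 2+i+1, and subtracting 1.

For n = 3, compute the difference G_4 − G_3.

-1

step 0: 3 = 2 + 1; sub 3 for 2: 3 + 1; = 4; G_1 = 4−1 = 3
step 1: 3 = 3; sub 4 for 3: 4; = 4; G_2 = 4−1 = 3
step 2: 3 = 3; sub 5 for 4: 3; = 3; G_3 = 3−1 = 2
step 3: 2 = 2; sub 6 for 5: 2; = 2; G_4 = 2−1 = 1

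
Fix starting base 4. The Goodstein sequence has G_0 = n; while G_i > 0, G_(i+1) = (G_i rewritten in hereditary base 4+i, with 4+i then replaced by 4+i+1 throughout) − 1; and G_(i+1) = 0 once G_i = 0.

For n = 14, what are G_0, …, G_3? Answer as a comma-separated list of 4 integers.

(0) 14|_4 = 3·4 + 2 ↦ 3·5 + 2|_5 = 17 ⇒ 16
(1) 16|_5 = 3·5 + 1 ↦ 3·6 + 1|_6 = 19 ⇒ 18
(2) 18|_6 = 3·6 ↦ 3·7|_7 = 21 ⇒ 20

14, 16, 18, 20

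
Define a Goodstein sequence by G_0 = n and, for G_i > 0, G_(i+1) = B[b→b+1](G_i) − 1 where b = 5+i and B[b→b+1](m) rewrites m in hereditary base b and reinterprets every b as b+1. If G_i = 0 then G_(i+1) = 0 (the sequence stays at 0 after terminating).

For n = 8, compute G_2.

G_0 = 8. HB_5(8) = 5 + 3. Bump = 9. G_1 = 8.
G_1 = 8. HB_6(8) = 6 + 2. Bump = 9. G_2 = 8.
G_2 = 8. HB_7(8) = 7 + 1. Bump = 9. G_3 = 8.

8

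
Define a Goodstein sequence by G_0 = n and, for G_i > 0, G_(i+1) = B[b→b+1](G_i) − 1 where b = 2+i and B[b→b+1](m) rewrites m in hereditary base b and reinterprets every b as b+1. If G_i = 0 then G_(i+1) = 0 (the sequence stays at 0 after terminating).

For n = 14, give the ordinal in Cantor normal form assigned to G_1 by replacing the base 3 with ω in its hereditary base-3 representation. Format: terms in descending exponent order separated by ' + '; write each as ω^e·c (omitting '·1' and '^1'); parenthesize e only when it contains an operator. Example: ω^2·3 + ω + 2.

[0] 14 ≡ 2^(2 + 1) + 2^2 + 2 (base 2). Lift 3: 111. −1: 110.
[1] 110 ≡ 3^(3 + 1) + 3^3 + 2 (base 3). Lift 4: 1282. −1: 1281.

ω^(ω + 1) + ω^ω + 2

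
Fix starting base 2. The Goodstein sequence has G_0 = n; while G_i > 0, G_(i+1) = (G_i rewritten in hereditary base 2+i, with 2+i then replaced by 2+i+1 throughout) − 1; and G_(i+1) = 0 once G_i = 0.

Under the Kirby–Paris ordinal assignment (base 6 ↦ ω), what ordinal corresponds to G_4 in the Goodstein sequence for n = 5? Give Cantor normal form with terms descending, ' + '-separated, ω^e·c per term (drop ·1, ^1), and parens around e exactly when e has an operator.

ω^3·3 + ω^2·3 + ω·3 + 1

base 2: 5 = 2^2 + 1; at 3: 3^3 + 1 = 28; next = 27
base 3: 27 = 3^3; at 4: 4^4 = 256; next = 255
base 4: 255 = 3·4^3 + 3·4^2 + 3·4 + 3; at 5: 3·5^3 + 3·5^2 + 3·5 + 3 = 468; next = 467
base 5: 467 = 3·5^3 + 3·5^2 + 3·5 + 2; at 6: 3·6^3 + 3·6^2 + 3·6 + 2 = 776; next = 775
base 6: 775 = 3·6^3 + 3·6^2 + 3·6 + 1; at 7: 3·7^3 + 3·7^2 + 3·7 + 1 = 1198; next = 1197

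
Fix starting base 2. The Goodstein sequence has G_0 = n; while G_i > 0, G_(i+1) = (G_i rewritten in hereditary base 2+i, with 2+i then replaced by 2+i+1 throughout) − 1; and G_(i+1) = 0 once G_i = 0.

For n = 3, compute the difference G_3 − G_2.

(0) 3|_2 = 2 + 1 ↦ 3 + 1|_3 = 4 ⇒ 3
(1) 3|_3 = 3 ↦ 4|_4 = 4 ⇒ 3
(2) 3|_4 = 3 ↦ 3|_5 = 3 ⇒ 2

-1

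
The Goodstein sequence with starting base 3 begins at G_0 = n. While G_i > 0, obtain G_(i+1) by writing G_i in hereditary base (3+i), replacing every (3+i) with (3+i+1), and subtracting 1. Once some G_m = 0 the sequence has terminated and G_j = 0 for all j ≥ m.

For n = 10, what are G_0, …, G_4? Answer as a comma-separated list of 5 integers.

base 3: 10 = 3^2 + 1; at 4: 4^2 + 1 = 17; next = 16
base 4: 16 = 4^2; at 5: 5^2 = 25; next = 24
base 5: 24 = 4·5 + 4; at 6: 4·6 + 4 = 28; next = 27
base 6: 27 = 4·6 + 3; at 7: 4·7 + 3 = 31; next = 30

10, 16, 24, 27, 30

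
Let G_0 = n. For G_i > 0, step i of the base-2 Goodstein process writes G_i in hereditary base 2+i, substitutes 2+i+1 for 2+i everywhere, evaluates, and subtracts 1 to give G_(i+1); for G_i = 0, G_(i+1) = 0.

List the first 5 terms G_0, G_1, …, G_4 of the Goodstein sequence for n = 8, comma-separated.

8, 80, 553, 6310, 93395

step 0: 8 = 2^(2 + 1); sub 3 for 2: 3^(3 + 1); = 81; G_1 = 81−1 = 80
step 1: 80 = 2·3^3 + 2·3^2 + 2·3 + 2; sub 4 for 3: 2·4^4 + 2·4^2 + 2·4 + 2; = 554; G_2 = 554−1 = 553
step 2: 553 = 2·4^4 + 2·4^2 + 2·4 + 1; sub 5 for 4: 2·5^5 + 2·5^2 + 2·5 + 1; = 6311; G_3 = 6311−1 = 6310
step 3: 6310 = 2·5^5 + 2·5^2 + 2·5; sub 6 for 5: 2·6^6 + 2·6^2 + 2·6; = 93396; G_4 = 93396−1 = 93395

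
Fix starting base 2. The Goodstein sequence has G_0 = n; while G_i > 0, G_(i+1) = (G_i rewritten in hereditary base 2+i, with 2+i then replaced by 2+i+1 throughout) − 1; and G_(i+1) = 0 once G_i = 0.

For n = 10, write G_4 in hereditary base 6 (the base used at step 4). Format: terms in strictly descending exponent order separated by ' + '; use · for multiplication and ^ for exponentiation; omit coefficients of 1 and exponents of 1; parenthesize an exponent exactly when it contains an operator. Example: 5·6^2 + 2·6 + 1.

step 0: 10 = 2^(2 + 1) + 2; sub 3 for 2: 3^(3 + 1) + 3; = 84; G_1 = 84−1 = 83
step 1: 83 = 3^(3 + 1) + 2; sub 4 for 3: 4^(4 + 1) + 2; = 1026; G_2 = 1026−1 = 1025
step 2: 1025 = 4^(4 + 1) + 1; sub 5 for 4: 5^(5 + 1) + 1; = 15626; G_3 = 15626−1 = 15625
step 3: 15625 = 5^(5 + 1); sub 6 for 5: 6^(6 + 1); = 279936; G_4 = 279936−1 = 279935

5·6^6 + 5·6^5 + 5·6^4 + 5·6^3 + 5·6^2 + 5·6 + 5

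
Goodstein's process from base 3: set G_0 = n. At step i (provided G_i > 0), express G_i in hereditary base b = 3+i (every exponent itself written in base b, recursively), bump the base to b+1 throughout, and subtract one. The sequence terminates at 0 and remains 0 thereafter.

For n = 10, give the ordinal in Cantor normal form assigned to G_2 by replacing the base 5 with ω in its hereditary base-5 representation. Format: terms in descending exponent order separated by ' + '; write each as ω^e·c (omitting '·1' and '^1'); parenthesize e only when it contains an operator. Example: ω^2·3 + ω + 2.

ω·4 + 4

base 3: 10 = 3^2 + 1; at 4: 4^2 + 1 = 17; next = 16
base 4: 16 = 4^2; at 5: 5^2 = 25; next = 24
base 5: 24 = 4·5 + 4; at 6: 4·6 + 4 = 28; next = 27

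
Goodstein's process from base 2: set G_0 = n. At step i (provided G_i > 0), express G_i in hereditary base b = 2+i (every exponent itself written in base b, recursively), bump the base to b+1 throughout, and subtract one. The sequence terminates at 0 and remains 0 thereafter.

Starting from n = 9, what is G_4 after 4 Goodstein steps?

base 2: 9 = 2^(2 + 1) + 1; at 3: 3^(3 + 1) + 1 = 82; next = 81
base 3: 81 = 3^(3 + 1); at 4: 4^(4 + 1) = 1024; next = 1023
base 4: 1023 = 3·4^4 + 3·4^3 + 3·4^2 + 3·4 + 3; at 5: 3·5^5 + 3·5^3 + 3·5^2 + 3·5 + 3 = 9843; next = 9842
base 5: 9842 = 3·5^5 + 3·5^3 + 3·5^2 + 3·5 + 2; at 6: 3·6^6 + 3·6^3 + 3·6^2 + 3·6 + 2 = 140744; next = 140743
base 6: 140743 = 3·6^6 + 3·6^3 + 3·6^2 + 3·6 + 1; at 7: 3·7^7 + 3·7^3 + 3·7^2 + 3·7 + 1 = 2471827; next = 2471826

140743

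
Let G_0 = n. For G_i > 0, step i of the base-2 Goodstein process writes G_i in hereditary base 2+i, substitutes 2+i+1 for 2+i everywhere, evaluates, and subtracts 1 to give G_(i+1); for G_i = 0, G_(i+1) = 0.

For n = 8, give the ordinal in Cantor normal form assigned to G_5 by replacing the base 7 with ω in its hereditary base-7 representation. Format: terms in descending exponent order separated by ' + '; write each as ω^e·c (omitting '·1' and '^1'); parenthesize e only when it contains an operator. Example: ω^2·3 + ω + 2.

(0) 8|_2 = 2^(2 + 1) ↦ 3^(3 + 1)|_3 = 81 ⇒ 80
(1) 80|_3 = 2·3^3 + 2·3^2 + 2·3 + 2 ↦ 2·4^4 + 2·4^2 + 2·4 + 2|_4 = 554 ⇒ 553
(2) 553|_4 = 2·4^4 + 2·4^2 + 2·4 + 1 ↦ 2·5^5 + 2·5^2 + 2·5 + 1|_5 = 6311 ⇒ 6310
(3) 6310|_5 = 2·5^5 + 2·5^2 + 2·5 ↦ 2·6^6 + 2·6^2 + 2·6|_6 = 93396 ⇒ 93395
(4) 93395|_6 = 2·6^6 + 2·6^2 + 6 + 5 ↦ 2·7^7 + 2·7^2 + 7 + 5|_7 = 1647196 ⇒ 1647195
(5) 1647195|_7 = 2·7^7 + 2·7^2 + 7 + 4 ↦ 2·8^8 + 2·8^2 + 8 + 4|_8 = 33554572 ⇒ 33554571

ω^ω·2 + ω^2·2 + ω + 4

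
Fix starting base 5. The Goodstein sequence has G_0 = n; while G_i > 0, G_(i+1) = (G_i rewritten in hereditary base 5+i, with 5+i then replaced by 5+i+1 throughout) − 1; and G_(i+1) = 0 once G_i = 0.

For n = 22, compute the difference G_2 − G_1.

G_0=22  [base 5] 4·5 + 2  →[5↦6]→  4·6 + 2 = 26  −1 ⇒ G_1=25
G_1=25  [base 6] 4·6 + 1  →[6↦7]→  4·7 + 1 = 29  −1 ⇒ G_2=28

3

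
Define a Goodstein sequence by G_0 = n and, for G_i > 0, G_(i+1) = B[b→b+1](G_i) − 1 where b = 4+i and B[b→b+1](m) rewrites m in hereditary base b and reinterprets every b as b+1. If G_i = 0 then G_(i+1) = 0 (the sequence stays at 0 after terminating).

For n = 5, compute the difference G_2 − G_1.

0

[0] 5 ≡ 4 + 1 (base 4). Lift 5: 6. −1: 5.
[1] 5 ≡ 5 (base 5). Lift 6: 6. −1: 5.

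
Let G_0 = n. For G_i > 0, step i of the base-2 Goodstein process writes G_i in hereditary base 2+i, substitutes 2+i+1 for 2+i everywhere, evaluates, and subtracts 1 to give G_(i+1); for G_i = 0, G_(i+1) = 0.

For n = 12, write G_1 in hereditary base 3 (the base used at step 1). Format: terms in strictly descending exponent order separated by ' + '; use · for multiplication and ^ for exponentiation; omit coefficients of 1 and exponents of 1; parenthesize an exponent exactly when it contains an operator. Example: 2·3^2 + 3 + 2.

[0] 12 ≡ 2^(2 + 1) + 2^2 (base 2). Lift 3: 108. −1: 107.
[1] 107 ≡ 3^(3 + 1) + 2·3^2 + 2·3 + 2 (base 3). Lift 4: 1066. −1: 1065.

3^(3 + 1) + 2·3^2 + 2·3 + 2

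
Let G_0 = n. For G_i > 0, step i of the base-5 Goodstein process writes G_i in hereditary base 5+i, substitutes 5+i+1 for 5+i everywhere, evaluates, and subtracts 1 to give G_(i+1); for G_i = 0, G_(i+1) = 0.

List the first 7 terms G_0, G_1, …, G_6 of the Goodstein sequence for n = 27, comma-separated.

27, 37, 49, 63, 69, 75, 81

i=0: 27 = 5^2 + 2 (b=5); 5→6: 6^2 + 2 = 38; 38−1 = 37
i=1: 37 = 6^2 + 1 (b=6); 6→7: 7^2 + 1 = 50; 50−1 = 49
i=2: 49 = 7^2 (b=7); 7→8: 8^2 = 64; 64−1 = 63
i=3: 63 = 7·8 + 7 (b=8); 8→9: 7·9 + 7 = 70; 70−1 = 69
i=4: 69 = 7·9 + 6 (b=9); 9→10: 7·10 + 6 = 76; 76−1 = 75
i=5: 75 = 7·10 + 5 (b=10); 10→11: 7·11 + 5 = 82; 82−1 = 81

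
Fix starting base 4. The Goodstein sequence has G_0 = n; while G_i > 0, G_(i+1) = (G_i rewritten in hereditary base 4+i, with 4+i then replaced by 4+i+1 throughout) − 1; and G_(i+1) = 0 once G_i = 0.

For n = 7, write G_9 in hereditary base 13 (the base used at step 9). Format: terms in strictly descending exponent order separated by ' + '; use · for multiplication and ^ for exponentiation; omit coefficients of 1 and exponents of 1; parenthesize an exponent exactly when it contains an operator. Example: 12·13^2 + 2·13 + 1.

[0] 7 ≡ 4 + 3 (base 4). Lift 5: 8. −1: 7.
[1] 7 ≡ 5 + 2 (base 5). Lift 6: 8. −1: 7.
[2] 7 ≡ 6 + 1 (base 6). Lift 7: 8. −1: 7.
[3] 7 ≡ 7 (base 7). Lift 8: 8. −1: 7.
[4] 7 ≡ 7 (base 8). Lift 9: 7. −1: 6.
[5] 6 ≡ 6 (base 9). Lift 10: 6. −1: 5.
[6] 5 ≡ 5 (base 10). Lift 11: 5. −1: 4.
[7] 4 ≡ 4 (base 11). Lift 12: 4. −1: 3.
[8] 3 ≡ 3 (base 12). Lift 13: 3. −1: 2.

2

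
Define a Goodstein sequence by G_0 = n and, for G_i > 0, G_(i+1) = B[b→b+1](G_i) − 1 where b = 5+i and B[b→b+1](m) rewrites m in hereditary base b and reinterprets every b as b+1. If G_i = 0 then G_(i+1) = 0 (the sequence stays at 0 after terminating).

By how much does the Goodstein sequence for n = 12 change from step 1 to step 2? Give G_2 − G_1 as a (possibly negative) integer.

12 —HB5→ 2·5 + 2 —bump→ 2·6 + 2 = 14 —(−1)→ 13
13 —HB6→ 2·6 + 1 —bump→ 2·7 + 1 = 15 —(−1)→ 14

1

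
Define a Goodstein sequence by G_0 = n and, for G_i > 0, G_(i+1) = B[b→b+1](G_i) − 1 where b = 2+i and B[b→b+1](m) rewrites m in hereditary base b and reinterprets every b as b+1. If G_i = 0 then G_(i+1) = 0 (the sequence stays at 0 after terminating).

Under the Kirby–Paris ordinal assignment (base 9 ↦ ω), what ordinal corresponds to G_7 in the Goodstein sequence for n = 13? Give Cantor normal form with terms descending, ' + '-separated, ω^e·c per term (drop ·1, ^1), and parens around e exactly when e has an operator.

i=0: 13 = 2^(2 + 1) + 2^2 + 1 (b=2); 2→3: 3^(3 + 1) + 3^3 + 1 = 109; 109−1 = 108
i=1: 108 = 3^(3 + 1) + 3^3 (b=3); 3→4: 4^(4 + 1) + 4^4 = 1280; 1280−1 = 1279
i=2: 1279 = 4^(4 + 1) + 3·4^3 + 3·4^2 + 3·4 + 3 (b=4); 4→5: 5^(5 + 1) + 3·5^3 + 3·5^2 + 3·5 + 3 = 16093; 16093−1 = 16092
i=3: 16092 = 5^(5 + 1) + 3·5^3 + 3·5^2 + 3·5 + 2 (b=5); 5→6: 6^(6 + 1) + 3·6^3 + 3·6^2 + 3·6 + 2 = 280712; 280712−1 = 280711
i=4: 280711 = 6^(6 + 1) + 3·6^3 + 3·6^2 + 3·6 + 1 (b=6); 6→7: 7^(7 + 1) + 3·7^3 + 3·7^2 + 3·7 + 1 = 5765999; 5765999−1 = 5765998
i=5: 5765998 = 7^(7 + 1) + 3·7^3 + 3·7^2 + 3·7 (b=7); 7→8: 8^(8 + 1) + 3·8^3 + 3·8^2 + 3·8 = 134219480; 134219480−1 = 134219479
i=6: 134219479 = 8^(8 + 1) + 3·8^3 + 3·8^2 + 2·8 + 7 (b=8); 8→9: 9^(9 + 1) + 3·9^3 + 3·9^2 + 2·9 + 7 = 3486786856; 3486786856−1 = 3486786855

ω^(ω + 1) + ω^3·3 + ω^2·3 + ω·2 + 6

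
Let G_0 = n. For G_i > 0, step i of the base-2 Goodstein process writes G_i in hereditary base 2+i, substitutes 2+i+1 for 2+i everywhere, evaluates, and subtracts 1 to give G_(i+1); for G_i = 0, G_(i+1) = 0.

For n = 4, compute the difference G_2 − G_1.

step 0: 4 = 2^2; sub 3 for 2: 3^3; = 27; G_1 = 27−1 = 26
step 1: 26 = 2·3^2 + 2·3 + 2; sub 4 for 3: 2·4^2 + 2·4 + 2; = 42; G_2 = 42−1 = 41

15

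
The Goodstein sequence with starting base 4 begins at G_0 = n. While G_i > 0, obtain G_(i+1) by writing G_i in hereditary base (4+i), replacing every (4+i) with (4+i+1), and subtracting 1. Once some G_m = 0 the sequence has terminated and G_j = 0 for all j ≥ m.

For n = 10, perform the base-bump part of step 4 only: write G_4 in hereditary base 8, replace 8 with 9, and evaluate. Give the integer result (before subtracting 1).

G_0 = 10. HB_4(10) = 2·4 + 2. Bump = 12. G_1 = 11.
G_1 = 11. HB_5(11) = 2·5 + 1. Bump = 13. G_2 = 12.
G_2 = 12. HB_6(12) = 2·6. Bump = 14. G_3 = 13.
G_3 = 13. HB_7(13) = 7 + 6. Bump = 14. G_4 = 13.

14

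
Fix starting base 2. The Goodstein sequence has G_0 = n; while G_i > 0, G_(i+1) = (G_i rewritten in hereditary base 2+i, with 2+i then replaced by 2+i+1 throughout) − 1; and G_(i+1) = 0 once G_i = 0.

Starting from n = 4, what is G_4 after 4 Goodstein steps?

G_0 = 4. HB_2(4) = 2^2. Bump = 27. G_1 = 26.
G_1 = 26. HB_3(26) = 2·3^2 + 2·3 + 2. Bump = 42. G_2 = 41.
G_2 = 41. HB_4(41) = 2·4^2 + 2·4 + 1. Bump = 61. G_3 = 60.
G_3 = 60. HB_5(60) = 2·5^2 + 2·5. Bump = 84. G_4 = 83.
G_4 = 83. HB_6(83) = 2·6^2 + 6 + 5. Bump = 110. G_5 = 109.

83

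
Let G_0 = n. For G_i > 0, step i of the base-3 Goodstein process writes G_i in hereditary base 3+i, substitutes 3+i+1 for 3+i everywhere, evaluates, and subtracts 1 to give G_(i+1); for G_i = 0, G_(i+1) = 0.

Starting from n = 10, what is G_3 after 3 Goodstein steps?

i=0: 10 = 3^2 + 1 (b=3); 3→4: 4^2 + 1 = 17; 17−1 = 16
i=1: 16 = 4^2 (b=4); 4→5: 5^2 = 25; 25−1 = 24
i=2: 24 = 4·5 + 4 (b=5); 5→6: 4·6 + 4 = 28; 28−1 = 27
i=3: 27 = 4·6 + 3 (b=6); 6→7: 4·7 + 3 = 31; 31−1 = 30

27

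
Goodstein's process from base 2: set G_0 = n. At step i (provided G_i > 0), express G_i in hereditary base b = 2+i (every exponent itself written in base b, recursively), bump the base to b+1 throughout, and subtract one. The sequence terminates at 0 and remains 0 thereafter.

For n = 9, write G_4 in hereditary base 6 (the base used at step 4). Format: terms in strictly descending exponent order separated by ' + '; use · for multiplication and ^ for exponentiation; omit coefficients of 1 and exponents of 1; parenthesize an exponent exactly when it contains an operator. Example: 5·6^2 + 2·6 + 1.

3·6^6 + 3·6^3 + 3·6^2 + 3·6 + 1

G_0 = 9. HB_2(9) = 2^(2 + 1) + 1. Bump = 82. G_1 = 81.
G_1 = 81. HB_3(81) = 3^(3 + 1). Bump = 1024. G_2 = 1023.
G_2 = 1023. HB_4(1023) = 3·4^4 + 3·4^3 + 3·4^2 + 3·4 + 3. Bump = 9843. G_3 = 9842.
G_3 = 9842. HB_5(9842) = 3·5^5 + 3·5^3 + 3·5^2 + 3·5 + 2. Bump = 140744. G_4 = 140743.
G_4 = 140743. HB_6(140743) = 3·6^6 + 3·6^3 + 3·6^2 + 3·6 + 1. Bump = 2471827. G_5 = 2471826.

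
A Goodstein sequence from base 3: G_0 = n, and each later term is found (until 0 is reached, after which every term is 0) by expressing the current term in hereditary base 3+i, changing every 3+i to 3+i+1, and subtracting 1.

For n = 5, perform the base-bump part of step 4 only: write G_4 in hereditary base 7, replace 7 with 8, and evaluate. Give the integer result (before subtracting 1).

(0) 5|_3 = 3 + 2 ↦ 4 + 2|_4 = 6 ⇒ 5
(1) 5|_4 = 4 + 1 ↦ 5 + 1|_5 = 6 ⇒ 5
(2) 5|_5 = 5 ↦ 6|_6 = 6 ⇒ 5
(3) 5|_6 = 5 ↦ 5|_7 = 5 ⇒ 4
(4) 4|_7 = 4 ↦ 4|_8 = 4 ⇒ 3

4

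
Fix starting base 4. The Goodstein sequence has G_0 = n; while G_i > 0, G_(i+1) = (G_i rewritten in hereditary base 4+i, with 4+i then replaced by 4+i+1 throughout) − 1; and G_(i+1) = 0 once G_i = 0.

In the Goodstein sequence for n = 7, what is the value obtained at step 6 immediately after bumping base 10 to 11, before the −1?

5

step 0: 7 = 4 + 3; sub 5 for 4: 5 + 3; = 8; G_1 = 8−1 = 7
step 1: 7 = 5 + 2; sub 6 for 5: 6 + 2; = 8; G_2 = 8−1 = 7
step 2: 7 = 6 + 1; sub 7 for 6: 7 + 1; = 8; G_3 = 8−1 = 7
step 3: 7 = 7; sub 8 for 7: 8; = 8; G_4 = 8−1 = 7
step 4: 7 = 7; sub 9 for 8: 7; = 7; G_5 = 7−1 = 6
step 5: 6 = 6; sub 10 for 9: 6; = 6; G_6 = 6−1 = 5
step 6: 5 = 5; sub 11 for 10: 5; = 5; G_7 = 5−1 = 4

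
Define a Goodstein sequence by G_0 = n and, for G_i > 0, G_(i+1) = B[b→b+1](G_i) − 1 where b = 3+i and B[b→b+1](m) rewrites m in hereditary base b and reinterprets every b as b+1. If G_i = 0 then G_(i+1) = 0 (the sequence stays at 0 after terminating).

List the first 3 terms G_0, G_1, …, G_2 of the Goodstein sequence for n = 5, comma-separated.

i=0: 5 = 3 + 2 (b=3); 3→4: 4 + 2 = 6; 6−1 = 5
i=1: 5 = 4 + 1 (b=4); 4→5: 5 + 1 = 6; 6−1 = 5

5, 5, 5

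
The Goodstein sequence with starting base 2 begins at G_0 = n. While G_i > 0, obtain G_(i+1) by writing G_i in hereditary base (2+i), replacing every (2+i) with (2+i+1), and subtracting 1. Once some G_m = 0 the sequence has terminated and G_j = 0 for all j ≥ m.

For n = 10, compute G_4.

step 0: 10 = 2^(2 + 1) + 2; sub 3 for 2: 3^(3 + 1) + 3; = 84; G_1 = 84−1 = 83
step 1: 83 = 3^(3 + 1) + 2; sub 4 for 3: 4^(4 + 1) + 2; = 1026; G_2 = 1026−1 = 1025
step 2: 1025 = 4^(4 + 1) + 1; sub 5 for 4: 5^(5 + 1) + 1; = 15626; G_3 = 15626−1 = 15625
step 3: 15625 = 5^(5 + 1); sub 6 for 5: 6^(6 + 1); = 279936; G_4 = 279936−1 = 279935
step 4: 279935 = 5·6^6 + 5·6^5 + 5·6^4 + 5·6^3 + 5·6^2 + 5·6 + 5; sub 7 for 6: 5·7^7 + 5·7^5 + 5·7^4 + 5·7^3 + 5·7^2 + 5·7 + 5; = 4215755; G_5 = 4215755−1 = 4215754

279935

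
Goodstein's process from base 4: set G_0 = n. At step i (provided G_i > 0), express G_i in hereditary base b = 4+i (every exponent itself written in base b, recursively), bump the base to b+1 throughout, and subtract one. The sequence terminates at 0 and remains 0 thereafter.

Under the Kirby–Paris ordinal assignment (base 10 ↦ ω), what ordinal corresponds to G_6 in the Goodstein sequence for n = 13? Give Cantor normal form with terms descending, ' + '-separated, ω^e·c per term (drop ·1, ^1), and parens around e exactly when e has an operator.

ω·2 + 1

[0] 13 ≡ 3·4 + 1 (base 4). Lift 5: 16. −1: 15.
[1] 15 ≡ 3·5 (base 5). Lift 6: 18. −1: 17.
[2] 17 ≡ 2·6 + 5 (base 6). Lift 7: 19. −1: 18.
[3] 18 ≡ 2·7 + 4 (base 7). Lift 8: 20. −1: 19.
[4] 19 ≡ 2·8 + 3 (base 8). Lift 9: 21. −1: 20.
[5] 20 ≡ 2·9 + 2 (base 9). Lift 10: 22. −1: 21.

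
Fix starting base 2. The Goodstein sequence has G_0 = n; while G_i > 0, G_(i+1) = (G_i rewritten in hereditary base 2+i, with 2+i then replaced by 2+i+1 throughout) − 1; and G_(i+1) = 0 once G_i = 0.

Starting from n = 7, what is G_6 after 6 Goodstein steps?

G_0 = 7. HB_2(7) = 2^2 + 2 + 1. Bump = 31. G_1 = 30.
G_1 = 30. HB_3(30) = 3^3 + 3. Bump = 260. G_2 = 259.
G_2 = 259. HB_4(259) = 4^4 + 3. Bump = 3128. G_3 = 3127.
G_3 = 3127. HB_5(3127) = 5^5 + 2. Bump = 46658. G_4 = 46657.
G_4 = 46657. HB_6(46657) = 6^6 + 1. Bump = 823544. G_5 = 823543.
G_5 = 823543. HB_7(823543) = 7^7. Bump = 16777216. G_6 = 16777215.
G_6 = 16777215. HB_8(16777215) = 7·8^7 + 7·8^6 + 7·8^5 + 7·8^4 + 7·8^3 + 7·8^2 + 7·8 + 7. Bump = 37665880. G_7 = 37665879.

16777215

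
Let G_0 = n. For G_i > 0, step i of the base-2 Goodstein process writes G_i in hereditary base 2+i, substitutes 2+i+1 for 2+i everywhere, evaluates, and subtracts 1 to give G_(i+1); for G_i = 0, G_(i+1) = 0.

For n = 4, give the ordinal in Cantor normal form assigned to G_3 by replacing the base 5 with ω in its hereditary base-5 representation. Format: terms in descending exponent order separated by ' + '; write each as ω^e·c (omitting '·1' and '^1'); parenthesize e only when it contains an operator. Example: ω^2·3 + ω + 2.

base 2: 4 = 2^2; at 3: 3^3 = 27; next = 26
base 3: 26 = 2·3^2 + 2·3 + 2; at 4: 2·4^2 + 2·4 + 2 = 42; next = 41
base 4: 41 = 2·4^2 + 2·4 + 1; at 5: 2·5^2 + 2·5 + 1 = 61; next = 60
base 5: 60 = 2·5^2 + 2·5; at 6: 2·6^2 + 2·6 = 84; next = 83

ω^2·2 + ω·2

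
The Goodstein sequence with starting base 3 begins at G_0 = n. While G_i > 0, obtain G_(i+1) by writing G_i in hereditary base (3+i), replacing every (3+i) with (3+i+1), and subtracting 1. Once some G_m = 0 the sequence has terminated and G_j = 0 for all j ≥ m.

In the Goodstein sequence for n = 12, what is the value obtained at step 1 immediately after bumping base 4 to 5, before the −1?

(0) 12|_3 = 3^2 + 3 ↦ 4^2 + 4|_4 = 20 ⇒ 19
(1) 19|_4 = 4^2 + 3 ↦ 5^2 + 3|_5 = 28 ⇒ 27

28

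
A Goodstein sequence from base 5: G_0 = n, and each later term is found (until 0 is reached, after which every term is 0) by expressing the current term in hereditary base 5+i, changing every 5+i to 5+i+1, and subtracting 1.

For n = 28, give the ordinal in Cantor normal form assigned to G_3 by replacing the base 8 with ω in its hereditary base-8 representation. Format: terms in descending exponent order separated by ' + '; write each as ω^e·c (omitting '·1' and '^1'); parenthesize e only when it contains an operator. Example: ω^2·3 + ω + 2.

(0) 28|_5 = 5^2 + 3 ↦ 6^2 + 3|_6 = 39 ⇒ 38
(1) 38|_6 = 6^2 + 2 ↦ 7^2 + 2|_7 = 51 ⇒ 50
(2) 50|_7 = 7^2 + 1 ↦ 8^2 + 1|_8 = 65 ⇒ 64
(3) 64|_8 = 8^2 ↦ 9^2|_9 = 81 ⇒ 80

ω^2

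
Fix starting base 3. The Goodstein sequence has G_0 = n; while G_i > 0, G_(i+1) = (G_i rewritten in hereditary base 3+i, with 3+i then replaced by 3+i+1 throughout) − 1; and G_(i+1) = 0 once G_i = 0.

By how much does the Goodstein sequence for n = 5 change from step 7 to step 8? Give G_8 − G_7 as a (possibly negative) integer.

5 —HB3→ 3 + 2 —bump→ 4 + 2 = 6 —(−1)→ 5
5 —HB4→ 4 + 1 —bump→ 5 + 1 = 6 —(−1)→ 5
5 —HB5→ 5 —bump→ 6 = 6 —(−1)→ 5
5 —HB6→ 5 —bump→ 5 = 5 —(−1)→ 4
4 —HB7→ 4 —bump→ 4 = 4 —(−1)→ 3
3 —HB8→ 3 —bump→ 3 = 3 —(−1)→ 2
2 —HB9→ 2 —bump→ 2 = 2 —(−1)→ 1
1 —HB10→ 1 —bump→ 1 = 1 —(−1)→ 0

-1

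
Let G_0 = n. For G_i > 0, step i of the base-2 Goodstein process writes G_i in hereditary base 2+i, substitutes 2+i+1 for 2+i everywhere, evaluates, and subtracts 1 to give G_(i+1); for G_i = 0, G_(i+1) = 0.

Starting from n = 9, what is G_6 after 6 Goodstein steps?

50333399

i=0: 9 = 2^(2 + 1) + 1 (b=2); 2→3: 3^(3 + 1) + 1 = 82; 82−1 = 81
i=1: 81 = 3^(3 + 1) (b=3); 3→4: 4^(4 + 1) = 1024; 1024−1 = 1023
i=2: 1023 = 3·4^4 + 3·4^3 + 3·4^2 + 3·4 + 3 (b=4); 4→5: 3·5^5 + 3·5^3 + 3·5^2 + 3·5 + 3 = 9843; 9843−1 = 9842
i=3: 9842 = 3·5^5 + 3·5^3 + 3·5^2 + 3·5 + 2 (b=5); 5→6: 3·6^6 + 3·6^3 + 3·6^2 + 3·6 + 2 = 140744; 140744−1 = 140743
i=4: 140743 = 3·6^6 + 3·6^3 + 3·6^2 + 3·6 + 1 (b=6); 6→7: 3·7^7 + 3·7^3 + 3·7^2 + 3·7 + 1 = 2471827; 2471827−1 = 2471826
i=5: 2471826 = 3·7^7 + 3·7^3 + 3·7^2 + 3·7 (b=7); 7→8: 3·8^8 + 3·8^3 + 3·8^2 + 3·8 = 50333400; 50333400−1 = 50333399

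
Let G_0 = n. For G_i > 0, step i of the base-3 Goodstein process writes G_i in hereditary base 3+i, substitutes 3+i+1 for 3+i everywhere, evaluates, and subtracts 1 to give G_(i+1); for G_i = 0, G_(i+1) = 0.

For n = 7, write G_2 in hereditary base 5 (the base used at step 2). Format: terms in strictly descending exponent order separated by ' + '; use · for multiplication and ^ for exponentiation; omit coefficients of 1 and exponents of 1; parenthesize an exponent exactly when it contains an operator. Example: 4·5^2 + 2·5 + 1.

7 —HB3→ 2·3 + 1 —bump→ 2·4 + 1 = 9 —(−1)→ 8
8 —HB4→ 2·4 —bump→ 2·5 = 10 —(−1)→ 9
9 —HB5→ 5 + 4 —bump→ 6 + 4 = 10 —(−1)→ 9

5 + 4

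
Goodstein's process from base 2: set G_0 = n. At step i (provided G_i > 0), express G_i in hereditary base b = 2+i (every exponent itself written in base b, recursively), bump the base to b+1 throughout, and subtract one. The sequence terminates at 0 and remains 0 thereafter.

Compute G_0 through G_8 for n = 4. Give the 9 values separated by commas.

step 0: 4 = 2^2; sub 3 for 2: 3^3; = 27; G_1 = 27−1 = 26
step 1: 26 = 2·3^2 + 2·3 + 2; sub 4 for 3: 2·4^2 + 2·4 + 2; = 42; G_2 = 42−1 = 41
step 2: 41 = 2·4^2 + 2·4 + 1; sub 5 for 4: 2·5^2 + 2·5 + 1; = 61; G_3 = 61−1 = 60
step 3: 60 = 2·5^2 + 2·5; sub 6 for 5: 2·6^2 + 2·6; = 84; G_4 = 84−1 = 83
step 4: 83 = 2·6^2 + 6 + 5; sub 7 for 6: 2·7^2 + 7 + 5; = 110; G_5 = 110−1 = 109
step 5: 109 = 2·7^2 + 7 + 4; sub 8 for 7: 2·8^2 + 8 + 4; = 140; G_6 = 140−1 = 139
step 6: 139 = 2·8^2 + 8 + 3; sub 9 for 8: 2·9^2 + 9 + 3; = 174; G_7 = 174−1 = 173
step 7: 173 = 2·9^2 + 9 + 2; sub 10 for 9: 2·10^2 + 10 + 2; = 212; G_8 = 212−1 = 211

4, 26, 41, 60, 83, 109, 139, 173, 211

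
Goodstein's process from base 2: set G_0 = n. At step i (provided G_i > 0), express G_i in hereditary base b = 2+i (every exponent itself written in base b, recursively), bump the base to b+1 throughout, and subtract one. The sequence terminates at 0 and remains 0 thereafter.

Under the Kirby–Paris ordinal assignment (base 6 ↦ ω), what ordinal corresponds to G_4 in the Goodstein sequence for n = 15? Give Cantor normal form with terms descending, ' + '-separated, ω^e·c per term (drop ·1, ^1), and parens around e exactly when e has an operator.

ω^(ω + 1) + ω^ω + 1

G_0 = 15. HB_2(15) = 2^(2 + 1) + 2^2 + 2 + 1. Bump = 112. G_1 = 111.
G_1 = 111. HB_3(111) = 3^(3 + 1) + 3^3 + 3. Bump = 1284. G_2 = 1283.
G_2 = 1283. HB_4(1283) = 4^(4 + 1) + 4^4 + 3. Bump = 18753. G_3 = 18752.
G_3 = 18752. HB_5(18752) = 5^(5 + 1) + 5^5 + 2. Bump = 326594. G_4 = 326593.
G_4 = 326593. HB_6(326593) = 6^(6 + 1) + 6^6 + 1. Bump = 6588345. G_5 = 6588344.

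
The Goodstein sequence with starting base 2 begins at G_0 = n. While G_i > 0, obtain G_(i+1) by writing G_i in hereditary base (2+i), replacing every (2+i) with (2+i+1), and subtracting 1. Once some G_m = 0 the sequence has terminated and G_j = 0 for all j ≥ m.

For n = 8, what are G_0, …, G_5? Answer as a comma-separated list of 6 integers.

8, 80, 553, 6310, 93395, 1647195

step 0: 8 = 2^(2 + 1); sub 3 for 2: 3^(3 + 1); = 81; G_1 = 81−1 = 80
step 1: 80 = 2·3^3 + 2·3^2 + 2·3 + 2; sub 4 for 3: 2·4^4 + 2·4^2 + 2·4 + 2; = 554; G_2 = 554−1 = 553
step 2: 553 = 2·4^4 + 2·4^2 + 2·4 + 1; sub 5 for 4: 2·5^5 + 2·5^2 + 2·5 + 1; = 6311; G_3 = 6311−1 = 6310
step 3: 6310 = 2·5^5 + 2·5^2 + 2·5; sub 6 for 5: 2·6^6 + 2·6^2 + 2·6; = 93396; G_4 = 93396−1 = 93395
step 4: 93395 = 2·6^6 + 2·6^2 + 6 + 5; sub 7 for 6: 2·7^7 + 2·7^2 + 7 + 5; = 1647196; G_5 = 1647196−1 = 1647195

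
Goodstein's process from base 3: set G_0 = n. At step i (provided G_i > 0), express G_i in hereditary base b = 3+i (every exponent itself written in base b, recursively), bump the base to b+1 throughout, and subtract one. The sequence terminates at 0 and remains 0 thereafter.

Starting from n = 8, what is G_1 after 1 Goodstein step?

[0] 8 ≡ 2·3 + 2 (base 3). Lift 4: 10. −1: 9.
[1] 9 ≡ 2·4 + 1 (base 4). Lift 5: 11. −1: 10.

9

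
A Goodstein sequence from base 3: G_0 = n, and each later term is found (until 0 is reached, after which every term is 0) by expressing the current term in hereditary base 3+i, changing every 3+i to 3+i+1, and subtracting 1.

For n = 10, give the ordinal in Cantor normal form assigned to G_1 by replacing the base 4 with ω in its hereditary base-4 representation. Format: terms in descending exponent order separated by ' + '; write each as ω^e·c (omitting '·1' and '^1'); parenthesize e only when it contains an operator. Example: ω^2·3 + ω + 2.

G_0 = 10. HB_3(10) = 3^2 + 1. Bump = 17. G_1 = 16.
G_1 = 16. HB_4(16) = 4^2. Bump = 25. G_2 = 24.

ω^2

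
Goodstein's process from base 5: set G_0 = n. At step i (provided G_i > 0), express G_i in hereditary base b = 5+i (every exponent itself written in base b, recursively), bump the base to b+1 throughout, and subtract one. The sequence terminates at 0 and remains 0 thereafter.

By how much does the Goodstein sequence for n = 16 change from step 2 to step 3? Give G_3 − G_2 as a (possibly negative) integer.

i=0: 16 = 3·5 + 1 (b=5); 5→6: 3·6 + 1 = 19; 19−1 = 18
i=1: 18 = 3·6 (b=6); 6→7: 3·7 = 21; 21−1 = 20
i=2: 20 = 2·7 + 6 (b=7); 7→8: 2·8 + 6 = 22; 22−1 = 21

1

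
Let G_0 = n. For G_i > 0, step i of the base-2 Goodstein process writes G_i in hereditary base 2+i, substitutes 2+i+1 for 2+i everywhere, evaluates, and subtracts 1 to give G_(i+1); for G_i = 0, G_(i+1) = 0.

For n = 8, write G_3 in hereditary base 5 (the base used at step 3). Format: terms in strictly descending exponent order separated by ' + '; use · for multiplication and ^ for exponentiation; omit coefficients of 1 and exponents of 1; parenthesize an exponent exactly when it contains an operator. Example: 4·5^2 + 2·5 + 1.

8 —HB2→ 2^(2 + 1) —bump→ 3^(3 + 1) = 81 —(−1)→ 80
80 —HB3→ 2·3^3 + 2·3^2 + 2·3 + 2 —bump→ 2·4^4 + 2·4^2 + 2·4 + 2 = 554 —(−1)→ 553
553 —HB4→ 2·4^4 + 2·4^2 + 2·4 + 1 —bump→ 2·5^5 + 2·5^2 + 2·5 + 1 = 6311 —(−1)→ 6310
6310 —HB5→ 2·5^5 + 2·5^2 + 2·5 —bump→ 2·6^6 + 2·6^2 + 2·6 = 93396 —(−1)→ 93395

2·5^5 + 2·5^2 + 2·5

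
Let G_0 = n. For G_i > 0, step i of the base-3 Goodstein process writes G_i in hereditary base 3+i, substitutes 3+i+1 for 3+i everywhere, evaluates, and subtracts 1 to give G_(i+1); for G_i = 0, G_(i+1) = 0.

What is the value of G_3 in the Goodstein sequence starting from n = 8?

11

[0] 8 ≡ 2·3 + 2 (base 3). Lift 4: 10. −1: 9.
[1] 9 ≡ 2·4 + 1 (base 4). Lift 5: 11. −1: 10.
[2] 10 ≡ 2·5 (base 5). Lift 6: 12. −1: 11.
[3] 11 ≡ 6 + 5 (base 6). Lift 7: 12. −1: 11.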